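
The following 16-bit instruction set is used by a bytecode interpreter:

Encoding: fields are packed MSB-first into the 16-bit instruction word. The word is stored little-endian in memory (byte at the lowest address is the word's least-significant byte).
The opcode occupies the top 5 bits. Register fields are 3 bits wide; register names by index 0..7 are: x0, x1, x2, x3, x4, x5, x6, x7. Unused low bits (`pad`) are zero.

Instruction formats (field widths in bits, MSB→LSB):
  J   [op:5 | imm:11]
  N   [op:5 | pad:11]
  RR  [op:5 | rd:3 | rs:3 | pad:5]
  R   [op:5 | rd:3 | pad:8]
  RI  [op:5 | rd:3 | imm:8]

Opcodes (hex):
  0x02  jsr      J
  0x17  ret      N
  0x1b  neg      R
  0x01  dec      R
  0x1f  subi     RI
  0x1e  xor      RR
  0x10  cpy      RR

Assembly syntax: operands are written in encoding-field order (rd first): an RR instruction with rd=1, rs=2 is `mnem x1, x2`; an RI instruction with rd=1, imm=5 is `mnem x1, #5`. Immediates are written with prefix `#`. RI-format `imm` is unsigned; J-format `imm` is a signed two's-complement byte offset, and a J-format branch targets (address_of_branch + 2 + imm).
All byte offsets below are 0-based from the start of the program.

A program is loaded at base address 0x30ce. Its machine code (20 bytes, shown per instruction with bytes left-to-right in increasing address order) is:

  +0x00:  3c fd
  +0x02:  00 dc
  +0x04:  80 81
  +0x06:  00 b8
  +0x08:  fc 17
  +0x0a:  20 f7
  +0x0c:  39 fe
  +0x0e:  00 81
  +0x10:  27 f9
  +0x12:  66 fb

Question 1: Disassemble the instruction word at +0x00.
subi x5, #60

@+00  little-endian(3c fd) = 0xfd3c
  op=0xfd3c>>11=0x1f ⇒ subi (RI)
  [10:8] rd=5 = x5
  [7:0] imm=60 = #60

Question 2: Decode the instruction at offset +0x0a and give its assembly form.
off 0x0a: read 20 f7 as little → 0xf720
  op=0xf720>>11=0x1e ⇒ xor (RR)
  [10:8] rd=7 = x7
  [7:5] rs=1 = x1

xor x7, x1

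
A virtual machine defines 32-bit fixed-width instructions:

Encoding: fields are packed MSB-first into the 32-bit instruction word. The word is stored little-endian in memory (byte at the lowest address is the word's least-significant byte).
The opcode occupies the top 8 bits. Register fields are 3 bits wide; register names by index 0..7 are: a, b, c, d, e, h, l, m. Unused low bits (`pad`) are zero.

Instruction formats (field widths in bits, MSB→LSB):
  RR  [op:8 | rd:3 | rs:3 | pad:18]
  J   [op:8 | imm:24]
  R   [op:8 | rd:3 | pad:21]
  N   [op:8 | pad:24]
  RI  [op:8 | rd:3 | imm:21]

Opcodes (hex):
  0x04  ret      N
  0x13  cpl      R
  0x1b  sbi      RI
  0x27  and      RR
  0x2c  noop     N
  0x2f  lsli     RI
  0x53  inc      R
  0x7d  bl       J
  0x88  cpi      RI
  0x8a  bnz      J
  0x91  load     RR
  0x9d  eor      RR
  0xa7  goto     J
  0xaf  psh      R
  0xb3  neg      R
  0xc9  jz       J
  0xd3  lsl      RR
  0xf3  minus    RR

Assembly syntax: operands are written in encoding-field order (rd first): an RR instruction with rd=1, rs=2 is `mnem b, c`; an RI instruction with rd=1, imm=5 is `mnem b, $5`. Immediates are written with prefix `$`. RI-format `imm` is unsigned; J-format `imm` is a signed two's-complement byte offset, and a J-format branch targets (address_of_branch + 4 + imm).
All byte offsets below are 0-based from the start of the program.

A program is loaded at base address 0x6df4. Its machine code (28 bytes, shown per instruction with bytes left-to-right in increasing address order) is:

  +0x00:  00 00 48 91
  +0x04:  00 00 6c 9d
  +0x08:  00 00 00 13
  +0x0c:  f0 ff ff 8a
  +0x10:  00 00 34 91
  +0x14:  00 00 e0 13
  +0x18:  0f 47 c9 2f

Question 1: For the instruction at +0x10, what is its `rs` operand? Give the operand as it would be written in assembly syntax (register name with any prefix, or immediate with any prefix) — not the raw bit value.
h

off 0x10: read 00 00 34 91 as little → 0x91340000
  op=0x91340000>>24=0x91 ⇒ load (RR)
  [23:21] rd=1 = b
  [20:18] rs=5 = h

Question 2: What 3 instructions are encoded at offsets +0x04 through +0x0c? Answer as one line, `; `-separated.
@+04  little-endian(00 00 6c 9d) = 0x9d6c0000
  top 8b → 0x9d → eor [RR]
  rd: (w>>21)&0x7=0x3 → d
  rs: (w>>18)&0x7=0x3 → d
@+08  little-endian(00 00 00 13) = 0x13000000
  top 8b → 0x13 → cpl [R]
  rd: (w>>21)&0x7=0x0 → a
@+0c  little-endian(f0 ff ff 8a) = 0x8afffff0
  top 8b → 0x8a → bnz [J]
  imm: (w>>0)&0xffffff=0xfffff0 (s24→-16) → $-16

eor d, d; cpl a; bnz $-16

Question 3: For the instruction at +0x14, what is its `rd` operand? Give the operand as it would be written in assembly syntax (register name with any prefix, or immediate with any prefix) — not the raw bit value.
off 0x14: read 00 00 e0 13 as little → 0x13e00000
  top 8b → 0x13 → cpl [R]
  rd@[23:21]=0x7 ⇒ m

m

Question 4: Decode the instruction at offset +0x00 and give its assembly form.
[00] 00 00 48 91 → 0x91480000
  opcode bits[31:24]=0x91: load/RR
  [23:21] rd=2 = c
  [20:18] rs=2 = c

load c, c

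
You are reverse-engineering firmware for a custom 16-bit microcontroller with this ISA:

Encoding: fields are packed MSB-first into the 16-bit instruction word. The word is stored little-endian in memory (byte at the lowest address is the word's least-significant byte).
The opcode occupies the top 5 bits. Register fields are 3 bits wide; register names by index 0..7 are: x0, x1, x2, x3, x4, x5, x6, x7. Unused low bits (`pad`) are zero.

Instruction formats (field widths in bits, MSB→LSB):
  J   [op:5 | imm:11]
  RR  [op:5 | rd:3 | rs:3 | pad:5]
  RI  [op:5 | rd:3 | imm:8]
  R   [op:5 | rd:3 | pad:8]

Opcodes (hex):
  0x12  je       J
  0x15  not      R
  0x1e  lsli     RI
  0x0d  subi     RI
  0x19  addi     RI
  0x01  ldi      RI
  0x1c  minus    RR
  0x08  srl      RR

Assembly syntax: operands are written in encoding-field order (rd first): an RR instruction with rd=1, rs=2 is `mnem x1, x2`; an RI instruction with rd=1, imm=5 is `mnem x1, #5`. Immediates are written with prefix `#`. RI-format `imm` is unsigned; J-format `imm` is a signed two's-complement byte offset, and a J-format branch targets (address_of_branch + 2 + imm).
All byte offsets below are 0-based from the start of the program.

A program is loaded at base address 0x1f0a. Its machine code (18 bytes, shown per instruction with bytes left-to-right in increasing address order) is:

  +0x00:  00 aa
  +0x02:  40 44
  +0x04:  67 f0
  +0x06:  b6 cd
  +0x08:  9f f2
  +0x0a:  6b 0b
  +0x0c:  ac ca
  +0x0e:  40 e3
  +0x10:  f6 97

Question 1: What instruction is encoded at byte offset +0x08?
[08] 9f f2 → 0xf29f
  op=0xf29f>>11=0x1e ⇒ lsli (RI)
  rd@[10:8]=0x2 ⇒ x2
  imm@[7:0]=0x9f ⇒ #159

lsli x2, #159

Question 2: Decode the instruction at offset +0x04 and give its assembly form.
lsli x0, #103

@+04  little-endian(67 f0) = 0xf067
  opcode bits[15:11]=0x1e: lsli/RI
  rd: (w>>8)&0x7=0x0 → x0
  imm: (w>>0)&0xff=0x67 → #103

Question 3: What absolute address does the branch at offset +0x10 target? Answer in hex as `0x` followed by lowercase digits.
[10] f6 97 → 0x97f6
  top 5b → 0x12 → je [J]
  imm: (w>>0)&0x7ff=0x7f6 (s11→-10) → #-10
  target = base 0x1f0a + off 0x10 + 2 + imm -10 = 0x1f12

0x1f12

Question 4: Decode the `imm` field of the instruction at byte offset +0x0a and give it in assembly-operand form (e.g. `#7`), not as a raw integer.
[0a] 6b 0b → 0x0b6b
  opcode bits[15:11]=0x1: ldi/RI
  rd: (w>>8)&0x7=0x3 → x3
  imm: (w>>0)&0xff=0x6b → #107

#107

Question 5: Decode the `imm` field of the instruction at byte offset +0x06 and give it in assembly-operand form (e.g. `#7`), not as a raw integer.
[06] b6 cd → 0xcdb6
  top 5b → 0x19 → addi [RI]
  rd: (w>>8)&0x7=0x5 → x5
  imm: (w>>0)&0xff=0xb6 → #182

#182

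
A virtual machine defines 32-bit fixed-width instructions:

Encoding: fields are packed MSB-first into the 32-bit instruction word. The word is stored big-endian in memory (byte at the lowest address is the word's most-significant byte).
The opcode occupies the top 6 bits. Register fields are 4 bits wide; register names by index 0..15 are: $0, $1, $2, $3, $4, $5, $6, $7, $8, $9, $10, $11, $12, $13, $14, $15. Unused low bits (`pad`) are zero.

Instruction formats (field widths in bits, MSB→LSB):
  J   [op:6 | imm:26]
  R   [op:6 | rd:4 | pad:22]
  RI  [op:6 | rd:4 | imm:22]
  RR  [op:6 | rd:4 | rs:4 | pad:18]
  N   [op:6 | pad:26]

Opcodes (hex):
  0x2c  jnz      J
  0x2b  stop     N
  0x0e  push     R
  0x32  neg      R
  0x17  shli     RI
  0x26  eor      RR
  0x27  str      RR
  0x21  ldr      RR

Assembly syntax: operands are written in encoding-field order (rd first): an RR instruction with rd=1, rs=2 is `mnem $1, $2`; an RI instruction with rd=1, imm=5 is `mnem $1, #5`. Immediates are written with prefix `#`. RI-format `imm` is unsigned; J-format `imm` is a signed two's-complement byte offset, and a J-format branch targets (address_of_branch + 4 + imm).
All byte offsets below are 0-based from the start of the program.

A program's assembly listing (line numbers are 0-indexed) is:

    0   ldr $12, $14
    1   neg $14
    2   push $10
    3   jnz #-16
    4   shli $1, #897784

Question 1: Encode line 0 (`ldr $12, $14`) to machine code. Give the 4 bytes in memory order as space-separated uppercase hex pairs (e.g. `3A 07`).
87 38 00 00

0. ldr fields op=0x21:6|rd=12:4|rs=14:4|pad=0:18 → word 87380000h → 87 38 00 00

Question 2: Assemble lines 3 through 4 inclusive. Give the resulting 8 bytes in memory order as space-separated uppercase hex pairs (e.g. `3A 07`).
B3 FF FF F0 5C 4D B2 F8

L3: jnz op=0x2c:6|imm=-16:26 ⇒ 0xb3fffff0 ⇒ big b3 ff ff f0
L4: shli op=0x17:6|rd=1:4|imm=897784:22 ⇒ 0x5c4db2f8 ⇒ big 5c 4d b2 f8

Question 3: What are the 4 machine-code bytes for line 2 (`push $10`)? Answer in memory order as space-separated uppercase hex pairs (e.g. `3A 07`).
3A 80 00 00

line 2 (push): pack op=0xe:6|rd=10:4|pad=0:22 = 0x3a800000; big→ 3a 80 00 00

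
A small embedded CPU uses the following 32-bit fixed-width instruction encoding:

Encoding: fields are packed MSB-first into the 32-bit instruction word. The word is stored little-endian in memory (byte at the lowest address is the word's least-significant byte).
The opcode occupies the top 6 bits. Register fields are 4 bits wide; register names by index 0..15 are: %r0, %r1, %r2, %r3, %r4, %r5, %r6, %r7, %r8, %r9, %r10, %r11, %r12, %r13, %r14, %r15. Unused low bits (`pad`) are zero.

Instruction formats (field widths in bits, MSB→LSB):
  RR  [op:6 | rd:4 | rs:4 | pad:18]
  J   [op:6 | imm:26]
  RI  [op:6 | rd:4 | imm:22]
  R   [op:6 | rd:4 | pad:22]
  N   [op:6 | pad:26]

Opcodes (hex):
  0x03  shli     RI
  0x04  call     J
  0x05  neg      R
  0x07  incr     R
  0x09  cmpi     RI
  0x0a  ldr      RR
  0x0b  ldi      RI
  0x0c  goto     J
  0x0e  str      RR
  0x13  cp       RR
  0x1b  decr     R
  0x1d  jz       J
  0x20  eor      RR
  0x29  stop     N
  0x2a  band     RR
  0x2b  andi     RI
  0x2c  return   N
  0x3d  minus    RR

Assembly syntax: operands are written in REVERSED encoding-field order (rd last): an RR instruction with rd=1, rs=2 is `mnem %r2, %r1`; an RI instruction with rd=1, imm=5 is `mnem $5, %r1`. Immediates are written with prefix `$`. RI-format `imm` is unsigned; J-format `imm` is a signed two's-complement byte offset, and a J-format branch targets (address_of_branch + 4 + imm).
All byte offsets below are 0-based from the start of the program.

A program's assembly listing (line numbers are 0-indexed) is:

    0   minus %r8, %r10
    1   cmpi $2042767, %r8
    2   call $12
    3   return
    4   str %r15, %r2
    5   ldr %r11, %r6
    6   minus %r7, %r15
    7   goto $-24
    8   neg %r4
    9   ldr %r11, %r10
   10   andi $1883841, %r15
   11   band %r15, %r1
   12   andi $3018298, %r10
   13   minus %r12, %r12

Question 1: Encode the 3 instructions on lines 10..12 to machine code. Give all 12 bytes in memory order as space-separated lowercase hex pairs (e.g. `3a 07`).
10. andi fields op=0x2b:6|rd=15:4|imm=1883841:22 → word afdcbec1h → c1 be dc af
11. band fields op=0x2a:6|rd=1:4|rs=15:4|pad=0:18 → word a87c0000h → 00 00 7c a8
12. andi fields op=0x2b:6|rd=10:4|imm=3018298:22 → word aeae0e3ah → 3a 0e ae ae

c1 be dc af 00 00 7c a8 3a 0e ae ae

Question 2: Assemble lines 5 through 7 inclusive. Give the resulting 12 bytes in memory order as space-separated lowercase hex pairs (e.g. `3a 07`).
00 00 ac 29 00 00 dc f7 e8 ff ff 33

L5: ldr op=0xa:6|rd=6:4|rs=11:4|pad=0:18 ⇒ 0x29ac0000 ⇒ little 00 00 ac 29
L6: minus op=0x3d:6|rd=15:4|rs=7:4|pad=0:18 ⇒ 0xf7dc0000 ⇒ little 00 00 dc f7
L7: goto op=0xc:6|imm=-24:26 ⇒ 0x33ffffe8 ⇒ little e8 ff ff 33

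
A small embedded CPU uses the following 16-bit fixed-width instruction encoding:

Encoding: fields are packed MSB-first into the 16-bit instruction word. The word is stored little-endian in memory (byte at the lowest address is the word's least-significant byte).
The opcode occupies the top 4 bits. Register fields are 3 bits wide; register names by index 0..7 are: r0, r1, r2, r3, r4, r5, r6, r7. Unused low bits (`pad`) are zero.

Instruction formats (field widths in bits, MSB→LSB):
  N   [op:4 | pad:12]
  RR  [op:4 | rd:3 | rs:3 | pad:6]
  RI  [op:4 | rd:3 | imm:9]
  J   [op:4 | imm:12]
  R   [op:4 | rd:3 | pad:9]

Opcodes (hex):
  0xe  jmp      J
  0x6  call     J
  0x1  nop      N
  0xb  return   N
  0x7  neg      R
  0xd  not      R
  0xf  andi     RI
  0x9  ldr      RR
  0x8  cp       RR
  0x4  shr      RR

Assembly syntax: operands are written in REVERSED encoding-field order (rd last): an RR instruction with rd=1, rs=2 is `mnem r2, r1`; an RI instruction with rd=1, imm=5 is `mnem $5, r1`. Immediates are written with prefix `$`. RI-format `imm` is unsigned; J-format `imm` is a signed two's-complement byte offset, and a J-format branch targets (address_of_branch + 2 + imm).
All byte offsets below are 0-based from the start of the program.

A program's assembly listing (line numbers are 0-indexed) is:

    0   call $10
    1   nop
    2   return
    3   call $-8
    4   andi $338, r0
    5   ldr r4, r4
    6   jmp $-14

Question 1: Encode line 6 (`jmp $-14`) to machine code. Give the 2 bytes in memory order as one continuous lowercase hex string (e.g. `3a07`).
f2ef

6. jmp fields op=0xe:4|imm=-14:12 → word eff2h → f2 ef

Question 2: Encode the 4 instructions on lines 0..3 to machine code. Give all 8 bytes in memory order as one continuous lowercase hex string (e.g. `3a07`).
line 0 (call): pack op=0x6:4|imm=10:12 = 0x600a; little→ 0a 60
line 1 (nop): pack op=0x1:4|pad=0:12 = 0x1000; little→ 00 10
line 2 (return): pack op=0xb:4|pad=0:12 = 0xb000; little→ 00 b0
line 3 (call): pack op=0x6:4|imm=-8:12 = 0x6ff8; little→ f8 6f

0a60001000b0f86f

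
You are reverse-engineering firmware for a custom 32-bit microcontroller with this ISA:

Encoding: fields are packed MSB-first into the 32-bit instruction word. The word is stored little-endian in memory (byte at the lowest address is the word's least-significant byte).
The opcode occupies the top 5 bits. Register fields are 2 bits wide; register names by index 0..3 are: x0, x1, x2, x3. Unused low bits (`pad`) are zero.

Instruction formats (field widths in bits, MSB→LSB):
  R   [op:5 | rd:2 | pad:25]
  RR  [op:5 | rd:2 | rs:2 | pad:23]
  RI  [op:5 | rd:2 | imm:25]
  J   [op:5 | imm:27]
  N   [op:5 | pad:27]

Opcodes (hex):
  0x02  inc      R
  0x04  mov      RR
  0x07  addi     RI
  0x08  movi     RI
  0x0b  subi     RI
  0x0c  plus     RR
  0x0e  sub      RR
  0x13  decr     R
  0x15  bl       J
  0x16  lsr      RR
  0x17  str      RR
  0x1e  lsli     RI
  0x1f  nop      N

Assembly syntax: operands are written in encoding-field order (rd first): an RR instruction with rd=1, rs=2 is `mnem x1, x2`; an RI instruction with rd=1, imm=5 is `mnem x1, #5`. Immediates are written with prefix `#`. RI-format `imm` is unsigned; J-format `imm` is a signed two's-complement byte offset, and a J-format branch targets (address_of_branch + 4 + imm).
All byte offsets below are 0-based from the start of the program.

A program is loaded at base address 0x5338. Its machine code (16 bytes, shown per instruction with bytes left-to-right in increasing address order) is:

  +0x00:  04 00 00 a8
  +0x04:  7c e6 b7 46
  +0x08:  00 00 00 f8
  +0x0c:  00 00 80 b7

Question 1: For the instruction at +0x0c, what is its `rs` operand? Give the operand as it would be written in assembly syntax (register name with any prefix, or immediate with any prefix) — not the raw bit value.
x3

off 0x0c: read 00 00 80 b7 as little → 0xb7800000
  opcode bits[31:27]=0x16: lsr/RR
  rd@[26:25]=0x3 ⇒ x3
  rs@[24:23]=0x3 ⇒ x3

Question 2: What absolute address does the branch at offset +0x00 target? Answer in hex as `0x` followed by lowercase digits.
0x5340

[00] 04 00 00 a8 → 0xa8000004
  op=0xa8000004>>27=0x15 ⇒ bl (J)
  imm@[26:0]=0x4 ⇒ #4
  target = base 0x5338 + off 0x00 + 4 + imm 4 = 0x5340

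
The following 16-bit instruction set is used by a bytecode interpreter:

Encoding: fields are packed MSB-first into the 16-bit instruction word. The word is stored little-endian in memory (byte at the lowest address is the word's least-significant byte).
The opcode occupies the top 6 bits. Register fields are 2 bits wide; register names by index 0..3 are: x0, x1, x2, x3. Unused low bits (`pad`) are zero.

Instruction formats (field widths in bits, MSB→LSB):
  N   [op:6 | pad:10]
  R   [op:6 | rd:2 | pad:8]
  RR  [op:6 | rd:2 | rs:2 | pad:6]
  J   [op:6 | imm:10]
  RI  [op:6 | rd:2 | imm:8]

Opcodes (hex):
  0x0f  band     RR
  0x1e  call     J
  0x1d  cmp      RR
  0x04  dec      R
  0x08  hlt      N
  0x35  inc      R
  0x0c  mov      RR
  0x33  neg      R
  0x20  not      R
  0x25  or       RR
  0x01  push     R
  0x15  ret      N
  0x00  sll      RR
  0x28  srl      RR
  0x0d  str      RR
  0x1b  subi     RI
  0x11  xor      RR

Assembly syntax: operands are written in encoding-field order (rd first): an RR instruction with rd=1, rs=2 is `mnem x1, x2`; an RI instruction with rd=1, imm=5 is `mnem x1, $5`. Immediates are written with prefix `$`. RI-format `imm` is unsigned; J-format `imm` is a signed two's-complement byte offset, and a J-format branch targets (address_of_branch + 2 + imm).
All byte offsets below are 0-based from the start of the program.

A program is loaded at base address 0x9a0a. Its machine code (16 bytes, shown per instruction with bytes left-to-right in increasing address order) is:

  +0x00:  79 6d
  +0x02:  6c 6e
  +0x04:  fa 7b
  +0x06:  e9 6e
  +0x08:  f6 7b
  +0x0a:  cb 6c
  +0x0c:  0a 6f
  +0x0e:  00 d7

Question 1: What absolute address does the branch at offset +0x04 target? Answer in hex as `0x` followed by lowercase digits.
0x9a0a

off 0x04: read fa 7b as little → 0x7bfa
  top 6b → 0x1e → call [J]
  imm@[9:0]=0x3fa (s10→-6) ⇒ $-6
  target = base 0x9a0a + off 0x04 + 2 + imm -6 = 0x9a0a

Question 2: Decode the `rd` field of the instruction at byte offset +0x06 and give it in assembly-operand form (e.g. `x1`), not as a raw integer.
x2

+0x06: e9 6e ⇒ word 0x6ee9 (little)
  op=0x6ee9>>10=0x1b ⇒ subi (RI)
  [9:8] rd=2 = x2
  [7:0] imm=233 = $233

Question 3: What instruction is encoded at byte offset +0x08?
[08] f6 7b → 0x7bf6
  opcode bits[15:10]=0x1e: call/J
  imm: (w>>0)&0x3ff=0x3f6 (s10→-10) → $-10

call $-10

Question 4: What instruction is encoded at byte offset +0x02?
subi x2, $108

off 0x02: read 6c 6e as little → 0x6e6c
  top 6b → 0x1b → subi [RI]
  rd@[9:8]=0x2 ⇒ x2
  imm@[7:0]=0x6c ⇒ $108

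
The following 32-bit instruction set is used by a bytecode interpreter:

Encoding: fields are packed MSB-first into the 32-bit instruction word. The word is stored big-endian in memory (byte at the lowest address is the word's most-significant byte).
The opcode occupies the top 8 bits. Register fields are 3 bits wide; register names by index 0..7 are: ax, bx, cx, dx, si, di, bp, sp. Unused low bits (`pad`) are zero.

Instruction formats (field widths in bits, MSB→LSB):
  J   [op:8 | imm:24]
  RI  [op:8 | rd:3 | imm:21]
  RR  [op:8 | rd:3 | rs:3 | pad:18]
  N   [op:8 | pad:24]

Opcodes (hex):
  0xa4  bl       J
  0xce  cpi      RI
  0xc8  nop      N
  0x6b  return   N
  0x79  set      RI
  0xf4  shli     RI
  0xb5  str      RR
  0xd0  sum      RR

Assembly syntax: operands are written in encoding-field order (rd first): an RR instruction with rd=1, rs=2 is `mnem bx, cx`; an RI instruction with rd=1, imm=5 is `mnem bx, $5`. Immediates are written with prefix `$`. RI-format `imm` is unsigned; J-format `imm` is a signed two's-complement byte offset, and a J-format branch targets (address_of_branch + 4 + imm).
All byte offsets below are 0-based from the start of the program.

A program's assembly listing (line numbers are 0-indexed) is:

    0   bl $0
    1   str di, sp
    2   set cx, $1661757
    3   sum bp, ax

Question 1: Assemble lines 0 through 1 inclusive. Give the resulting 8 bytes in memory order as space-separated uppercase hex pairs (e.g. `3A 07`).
0. bl fields op=0xa4:8|imm=0:24 → word a4000000h → a4 00 00 00
1. str fields op=0xb5:8|rd=5:3|rs=7:3|pad=0:18 → word b5bc0000h → b5 bc 00 00

A4 00 00 00 B5 BC 00 00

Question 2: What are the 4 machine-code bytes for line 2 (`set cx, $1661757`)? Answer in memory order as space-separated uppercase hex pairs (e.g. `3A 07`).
2. set fields op=0x79:8|rd=2:3|imm=1661757:21 → word 79595b3dh → 79 59 5b 3d

79 59 5B 3D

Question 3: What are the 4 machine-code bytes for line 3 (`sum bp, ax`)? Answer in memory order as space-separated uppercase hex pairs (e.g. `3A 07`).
line 3 (sum): pack op=0xd0:8|rd=6:3|rs=0:3|pad=0:18 = 0xd0c00000; big→ d0 c0 00 00

D0 C0 00 00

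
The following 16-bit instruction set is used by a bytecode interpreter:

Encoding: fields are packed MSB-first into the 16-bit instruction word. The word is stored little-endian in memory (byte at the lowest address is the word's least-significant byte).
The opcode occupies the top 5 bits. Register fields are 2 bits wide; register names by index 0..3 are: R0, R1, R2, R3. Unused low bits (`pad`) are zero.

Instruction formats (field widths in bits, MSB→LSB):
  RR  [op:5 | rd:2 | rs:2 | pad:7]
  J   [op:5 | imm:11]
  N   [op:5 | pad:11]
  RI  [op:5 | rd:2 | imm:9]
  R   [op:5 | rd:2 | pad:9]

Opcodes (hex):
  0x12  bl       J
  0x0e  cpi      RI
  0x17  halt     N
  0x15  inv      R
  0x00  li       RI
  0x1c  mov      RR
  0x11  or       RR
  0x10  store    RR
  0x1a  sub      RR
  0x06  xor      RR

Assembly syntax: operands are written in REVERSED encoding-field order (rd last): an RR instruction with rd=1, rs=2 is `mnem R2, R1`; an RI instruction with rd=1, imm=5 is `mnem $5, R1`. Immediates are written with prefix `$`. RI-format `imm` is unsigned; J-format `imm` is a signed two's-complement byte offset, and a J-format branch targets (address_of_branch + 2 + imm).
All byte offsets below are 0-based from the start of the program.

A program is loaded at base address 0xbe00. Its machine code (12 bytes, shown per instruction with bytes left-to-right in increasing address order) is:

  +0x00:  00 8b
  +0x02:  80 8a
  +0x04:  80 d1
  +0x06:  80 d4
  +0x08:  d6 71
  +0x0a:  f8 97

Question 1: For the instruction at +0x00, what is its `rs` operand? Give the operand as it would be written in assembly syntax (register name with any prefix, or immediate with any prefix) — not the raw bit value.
R2

@+00  little-endian(00 8b) = 0x8b00
  op=0x8b00>>11=0x11 ⇒ or (RR)
  [10:9] rd=1 = R1
  [8:7] rs=2 = R2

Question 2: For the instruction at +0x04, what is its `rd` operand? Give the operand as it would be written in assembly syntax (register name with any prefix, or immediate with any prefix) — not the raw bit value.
[04] 80 d1 → 0xd180
  top 5b → 0x1a → sub [RR]
  rd@[10:9]=0x0 ⇒ R0
  rs@[8:7]=0x3 ⇒ R3

R0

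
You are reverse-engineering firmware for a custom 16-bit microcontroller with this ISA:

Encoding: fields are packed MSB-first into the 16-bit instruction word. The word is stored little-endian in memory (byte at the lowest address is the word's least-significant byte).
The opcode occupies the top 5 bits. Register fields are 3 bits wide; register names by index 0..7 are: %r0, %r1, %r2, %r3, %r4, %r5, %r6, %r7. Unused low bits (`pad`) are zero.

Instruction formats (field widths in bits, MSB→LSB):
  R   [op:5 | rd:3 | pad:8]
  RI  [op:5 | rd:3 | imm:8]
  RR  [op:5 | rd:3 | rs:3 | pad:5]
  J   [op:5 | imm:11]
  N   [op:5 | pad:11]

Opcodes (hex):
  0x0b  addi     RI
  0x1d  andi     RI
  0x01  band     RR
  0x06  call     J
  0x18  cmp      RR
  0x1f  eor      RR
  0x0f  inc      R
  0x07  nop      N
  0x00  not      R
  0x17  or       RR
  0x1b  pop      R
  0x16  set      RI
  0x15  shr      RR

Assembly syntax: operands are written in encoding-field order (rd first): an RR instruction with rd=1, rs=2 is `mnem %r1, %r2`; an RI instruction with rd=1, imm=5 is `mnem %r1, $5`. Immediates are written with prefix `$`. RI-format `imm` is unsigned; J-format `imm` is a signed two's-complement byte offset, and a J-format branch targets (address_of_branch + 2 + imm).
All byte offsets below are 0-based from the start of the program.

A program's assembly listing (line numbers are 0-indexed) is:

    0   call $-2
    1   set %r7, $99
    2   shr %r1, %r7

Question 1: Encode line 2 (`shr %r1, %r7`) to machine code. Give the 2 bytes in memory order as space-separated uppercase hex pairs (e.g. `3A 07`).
E0 A9

line 2 (shr): pack op=0x15:5|rd=1:3|rs=7:3|pad=0:5 = 0xa9e0; little→ e0 a9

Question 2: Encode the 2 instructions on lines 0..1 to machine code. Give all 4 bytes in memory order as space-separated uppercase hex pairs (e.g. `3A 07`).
FE 37 63 B7

0. call fields op=0x6:5|imm=-2:11 → word 37feh → fe 37
1. set fields op=0x16:5|rd=7:3|imm=99:8 → word b763h → 63 b7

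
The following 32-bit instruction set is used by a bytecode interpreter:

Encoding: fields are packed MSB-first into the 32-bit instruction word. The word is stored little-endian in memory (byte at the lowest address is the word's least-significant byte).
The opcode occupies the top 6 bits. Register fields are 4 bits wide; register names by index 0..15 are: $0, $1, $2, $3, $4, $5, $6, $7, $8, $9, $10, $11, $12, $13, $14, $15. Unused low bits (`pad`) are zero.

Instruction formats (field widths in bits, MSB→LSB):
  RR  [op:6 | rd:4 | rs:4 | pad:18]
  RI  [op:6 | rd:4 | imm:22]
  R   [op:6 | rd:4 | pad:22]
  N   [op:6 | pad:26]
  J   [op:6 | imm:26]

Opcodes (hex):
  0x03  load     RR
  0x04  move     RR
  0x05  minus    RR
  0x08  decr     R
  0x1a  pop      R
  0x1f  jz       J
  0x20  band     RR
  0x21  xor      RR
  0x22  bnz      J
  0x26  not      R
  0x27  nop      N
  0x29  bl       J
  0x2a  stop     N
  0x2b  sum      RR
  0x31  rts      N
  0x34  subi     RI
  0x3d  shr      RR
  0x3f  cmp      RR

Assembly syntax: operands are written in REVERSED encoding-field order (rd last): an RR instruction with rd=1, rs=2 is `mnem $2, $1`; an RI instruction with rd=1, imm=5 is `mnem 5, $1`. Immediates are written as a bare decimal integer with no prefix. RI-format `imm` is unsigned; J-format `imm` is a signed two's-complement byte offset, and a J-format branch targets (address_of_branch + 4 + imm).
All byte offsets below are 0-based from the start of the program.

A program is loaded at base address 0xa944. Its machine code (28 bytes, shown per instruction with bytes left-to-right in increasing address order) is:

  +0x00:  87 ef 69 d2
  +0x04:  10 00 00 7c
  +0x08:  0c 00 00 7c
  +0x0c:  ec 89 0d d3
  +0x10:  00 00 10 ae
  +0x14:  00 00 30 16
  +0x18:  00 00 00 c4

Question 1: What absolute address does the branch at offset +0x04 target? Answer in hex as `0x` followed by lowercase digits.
+0x04: 10 00 00 7c ⇒ word 0x7c000010 (little)
  top 6b → 0x1f → jz [J]
  [25:0] imm=16 = 16
  target = base 0xa944 + off 0x04 + 4 + imm 16 = 0xa95c

0xa95c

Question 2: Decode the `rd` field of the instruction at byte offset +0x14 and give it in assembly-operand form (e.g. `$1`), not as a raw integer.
$8

[14] 00 00 30 16 → 0x16300000
  top 6b → 0x5 → minus [RR]
  rd: (w>>22)&0xf=0x8 → $8
  rs: (w>>18)&0xf=0xc → $12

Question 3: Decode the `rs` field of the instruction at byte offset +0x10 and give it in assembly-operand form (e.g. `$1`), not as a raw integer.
+0x10: 00 00 10 ae ⇒ word 0xae100000 (little)
  opcode bits[31:26]=0x2b: sum/RR
  rd@[25:22]=0x8 ⇒ $8
  rs@[21:18]=0x4 ⇒ $4

$4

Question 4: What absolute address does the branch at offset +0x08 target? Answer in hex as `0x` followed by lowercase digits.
+0x08: 0c 00 00 7c ⇒ word 0x7c00000c (little)
  top 6b → 0x1f → jz [J]
  imm@[25:0]=0xc ⇒ 12
  target = base 0xa944 + off 0x08 + 4 + imm 12 = 0xa95c

0xa95c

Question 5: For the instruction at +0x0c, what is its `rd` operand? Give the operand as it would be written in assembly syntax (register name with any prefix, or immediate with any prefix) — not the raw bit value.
+0x0c: ec 89 0d d3 ⇒ word 0xd30d89ec (little)
  op=0xd30d89ec>>26=0x34 ⇒ subi (RI)
  rd: (w>>22)&0xf=0xc → $12
  imm: (w>>0)&0x3fffff=0xd89ec → 887276

$12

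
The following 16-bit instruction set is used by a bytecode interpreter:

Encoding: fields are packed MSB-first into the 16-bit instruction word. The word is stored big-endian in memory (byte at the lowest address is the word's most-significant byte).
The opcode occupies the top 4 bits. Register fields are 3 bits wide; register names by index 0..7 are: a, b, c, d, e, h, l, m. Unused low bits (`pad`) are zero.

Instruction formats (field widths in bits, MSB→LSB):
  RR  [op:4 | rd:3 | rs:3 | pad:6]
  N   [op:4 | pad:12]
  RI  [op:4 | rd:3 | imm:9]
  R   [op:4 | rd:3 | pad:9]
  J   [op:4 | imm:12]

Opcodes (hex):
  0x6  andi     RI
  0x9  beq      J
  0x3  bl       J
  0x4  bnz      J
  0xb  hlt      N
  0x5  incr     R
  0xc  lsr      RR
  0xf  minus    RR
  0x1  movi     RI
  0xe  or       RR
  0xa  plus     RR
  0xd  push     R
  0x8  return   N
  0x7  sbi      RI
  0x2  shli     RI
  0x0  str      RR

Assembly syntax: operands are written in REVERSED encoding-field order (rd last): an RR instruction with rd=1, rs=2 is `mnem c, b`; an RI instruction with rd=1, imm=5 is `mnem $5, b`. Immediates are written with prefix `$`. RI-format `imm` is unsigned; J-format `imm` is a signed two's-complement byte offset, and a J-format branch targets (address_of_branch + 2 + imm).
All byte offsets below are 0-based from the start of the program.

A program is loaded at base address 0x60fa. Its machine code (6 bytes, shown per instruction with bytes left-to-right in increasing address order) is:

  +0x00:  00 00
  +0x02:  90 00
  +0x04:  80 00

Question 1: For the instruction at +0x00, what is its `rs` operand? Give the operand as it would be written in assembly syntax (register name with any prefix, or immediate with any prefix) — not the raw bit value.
a

[00] 00 00 → 0x0000
  op=0x0000>>12=0x0 ⇒ str (RR)
  rd@[11:9]=0x0 ⇒ a
  rs@[8:6]=0x0 ⇒ a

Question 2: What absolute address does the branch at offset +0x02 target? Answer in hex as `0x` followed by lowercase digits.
@+02  big-endian(90 00) = 0x9000
  opcode bits[15:12]=0x9: beq/J
  [11:0] imm=0 = $0
  target = base 0x60fa + off 0x02 + 2 + imm 0 = 0x60fe

0x60fe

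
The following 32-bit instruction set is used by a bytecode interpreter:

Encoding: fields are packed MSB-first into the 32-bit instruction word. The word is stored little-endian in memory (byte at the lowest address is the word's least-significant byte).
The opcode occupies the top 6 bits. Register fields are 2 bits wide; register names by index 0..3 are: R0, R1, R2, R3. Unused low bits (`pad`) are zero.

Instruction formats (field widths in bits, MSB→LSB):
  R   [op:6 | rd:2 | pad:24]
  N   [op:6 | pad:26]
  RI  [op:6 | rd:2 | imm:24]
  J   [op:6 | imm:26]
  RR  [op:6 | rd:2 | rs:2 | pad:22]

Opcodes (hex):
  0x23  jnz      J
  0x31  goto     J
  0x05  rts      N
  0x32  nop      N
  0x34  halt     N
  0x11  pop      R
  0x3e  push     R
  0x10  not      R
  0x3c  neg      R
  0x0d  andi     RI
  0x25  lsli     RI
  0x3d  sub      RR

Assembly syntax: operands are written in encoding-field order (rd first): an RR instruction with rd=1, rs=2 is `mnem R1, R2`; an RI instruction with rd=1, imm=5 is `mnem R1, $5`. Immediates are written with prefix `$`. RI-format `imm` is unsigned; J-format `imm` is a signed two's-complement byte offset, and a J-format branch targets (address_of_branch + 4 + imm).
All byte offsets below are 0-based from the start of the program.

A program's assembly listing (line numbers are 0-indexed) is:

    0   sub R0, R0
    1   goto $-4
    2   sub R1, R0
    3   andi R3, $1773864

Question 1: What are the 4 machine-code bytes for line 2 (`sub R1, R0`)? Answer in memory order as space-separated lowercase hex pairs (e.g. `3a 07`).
L2: sub op=0x3d:6|rd=1:2|rs=0:2|pad=0:22 ⇒ 0xf5000000 ⇒ little 00 00 00 f5

00 00 00 f5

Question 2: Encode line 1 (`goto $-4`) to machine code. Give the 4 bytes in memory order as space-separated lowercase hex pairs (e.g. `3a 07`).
fc ff ff c7

L1: goto op=0x31:6|imm=-4:26 ⇒ 0xc7fffffc ⇒ little fc ff ff c7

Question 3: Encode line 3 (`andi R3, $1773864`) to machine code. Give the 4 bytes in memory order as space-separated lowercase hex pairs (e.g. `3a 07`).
28 11 1b 37

L3: andi op=0xd:6|rd=3:2|imm=1773864:24 ⇒ 0x371b1128 ⇒ little 28 11 1b 37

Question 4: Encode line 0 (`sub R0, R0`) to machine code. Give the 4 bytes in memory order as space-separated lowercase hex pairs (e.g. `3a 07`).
00 00 00 f4

L0: sub op=0x3d:6|rd=0:2|rs=0:2|pad=0:22 ⇒ 0xf4000000 ⇒ little 00 00 00 f4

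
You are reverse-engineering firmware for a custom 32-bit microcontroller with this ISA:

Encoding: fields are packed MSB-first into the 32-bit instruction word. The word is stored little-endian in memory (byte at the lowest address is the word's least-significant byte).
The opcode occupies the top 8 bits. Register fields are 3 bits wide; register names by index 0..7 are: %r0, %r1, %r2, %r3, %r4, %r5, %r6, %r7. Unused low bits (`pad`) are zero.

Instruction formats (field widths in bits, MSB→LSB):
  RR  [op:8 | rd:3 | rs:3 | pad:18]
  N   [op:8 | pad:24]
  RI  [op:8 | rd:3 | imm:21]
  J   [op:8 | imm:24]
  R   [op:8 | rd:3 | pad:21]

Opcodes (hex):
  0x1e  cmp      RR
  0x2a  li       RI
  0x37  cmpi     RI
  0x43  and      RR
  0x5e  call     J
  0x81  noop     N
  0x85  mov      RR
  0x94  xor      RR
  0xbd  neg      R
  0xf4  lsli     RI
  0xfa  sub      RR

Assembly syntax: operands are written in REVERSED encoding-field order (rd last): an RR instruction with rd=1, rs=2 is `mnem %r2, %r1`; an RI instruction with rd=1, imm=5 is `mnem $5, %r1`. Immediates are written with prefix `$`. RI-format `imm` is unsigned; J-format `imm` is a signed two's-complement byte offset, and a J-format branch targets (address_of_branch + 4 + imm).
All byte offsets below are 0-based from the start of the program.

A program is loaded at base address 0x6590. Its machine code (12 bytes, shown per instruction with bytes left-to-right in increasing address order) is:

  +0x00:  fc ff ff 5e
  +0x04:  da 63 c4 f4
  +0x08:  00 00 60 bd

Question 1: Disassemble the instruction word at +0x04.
off 0x04: read da 63 c4 f4 as little → 0xf4c463da
  top 8b → 0xf4 → lsli [RI]
  rd: (w>>21)&0x7=0x6 → %r6
  imm: (w>>0)&0x1fffff=0x463da → $287706

lsli $287706, %r6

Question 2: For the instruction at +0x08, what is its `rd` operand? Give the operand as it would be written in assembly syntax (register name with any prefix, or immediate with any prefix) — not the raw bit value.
%r3

[08] 00 00 60 bd → 0xbd600000
  op=0xbd600000>>24=0xbd ⇒ neg (R)
  rd@[23:21]=0x3 ⇒ %r3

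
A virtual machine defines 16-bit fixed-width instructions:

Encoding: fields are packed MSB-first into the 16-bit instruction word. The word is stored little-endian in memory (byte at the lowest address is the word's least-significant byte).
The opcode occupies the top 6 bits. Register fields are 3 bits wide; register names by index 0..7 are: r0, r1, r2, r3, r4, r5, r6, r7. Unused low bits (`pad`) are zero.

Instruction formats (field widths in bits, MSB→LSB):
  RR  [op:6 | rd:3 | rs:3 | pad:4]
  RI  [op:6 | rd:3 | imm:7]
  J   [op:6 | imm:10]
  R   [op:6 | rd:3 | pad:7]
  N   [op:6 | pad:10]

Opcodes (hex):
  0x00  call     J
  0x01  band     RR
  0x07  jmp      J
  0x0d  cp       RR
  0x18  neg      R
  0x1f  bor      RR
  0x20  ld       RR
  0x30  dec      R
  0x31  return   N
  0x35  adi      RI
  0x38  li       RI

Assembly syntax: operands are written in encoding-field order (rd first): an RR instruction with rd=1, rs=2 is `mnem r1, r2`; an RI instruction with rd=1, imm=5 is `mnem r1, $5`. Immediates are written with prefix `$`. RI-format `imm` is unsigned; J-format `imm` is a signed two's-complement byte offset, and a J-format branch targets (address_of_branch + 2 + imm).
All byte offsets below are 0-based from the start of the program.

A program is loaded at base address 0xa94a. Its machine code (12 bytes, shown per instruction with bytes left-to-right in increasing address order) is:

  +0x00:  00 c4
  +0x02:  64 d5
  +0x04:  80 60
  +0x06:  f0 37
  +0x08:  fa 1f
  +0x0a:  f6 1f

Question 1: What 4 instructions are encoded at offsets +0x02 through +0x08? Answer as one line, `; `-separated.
+0x02: 64 d5 ⇒ word 0xd564 (little)
  opcode bits[15:10]=0x35: adi/RI
  [9:7] rd=2 = r2
  [6:0] imm=100 = $100
+0x04: 80 60 ⇒ word 0x6080 (little)
  opcode bits[15:10]=0x18: neg/R
  [9:7] rd=1 = r1
+0x06: f0 37 ⇒ word 0x37f0 (little)
  opcode bits[15:10]=0xd: cp/RR
  [9:7] rd=7 = r7
  [6:4] rs=7 = r7
+0x08: fa 1f ⇒ word 0x1ffa (little)
  opcode bits[15:10]=0x7: jmp/J
  [9:0] imm=1018 (s10→-6) = $-6

adi r2, $100; neg r1; cp r7, r7; jmp $-6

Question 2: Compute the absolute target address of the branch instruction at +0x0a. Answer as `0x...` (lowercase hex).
0xa94c

[0a] f6 1f → 0x1ff6
  op=0x1ff6>>10=0x7 ⇒ jmp (J)
  imm: (w>>0)&0x3ff=0x3f6 (s10→-10) → $-10
  target = base 0xa94a + off 0x0a + 2 + imm -10 = 0xa94c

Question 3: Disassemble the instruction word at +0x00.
[00] 00 c4 → 0xc400
  opcode bits[15:10]=0x31: return/N

return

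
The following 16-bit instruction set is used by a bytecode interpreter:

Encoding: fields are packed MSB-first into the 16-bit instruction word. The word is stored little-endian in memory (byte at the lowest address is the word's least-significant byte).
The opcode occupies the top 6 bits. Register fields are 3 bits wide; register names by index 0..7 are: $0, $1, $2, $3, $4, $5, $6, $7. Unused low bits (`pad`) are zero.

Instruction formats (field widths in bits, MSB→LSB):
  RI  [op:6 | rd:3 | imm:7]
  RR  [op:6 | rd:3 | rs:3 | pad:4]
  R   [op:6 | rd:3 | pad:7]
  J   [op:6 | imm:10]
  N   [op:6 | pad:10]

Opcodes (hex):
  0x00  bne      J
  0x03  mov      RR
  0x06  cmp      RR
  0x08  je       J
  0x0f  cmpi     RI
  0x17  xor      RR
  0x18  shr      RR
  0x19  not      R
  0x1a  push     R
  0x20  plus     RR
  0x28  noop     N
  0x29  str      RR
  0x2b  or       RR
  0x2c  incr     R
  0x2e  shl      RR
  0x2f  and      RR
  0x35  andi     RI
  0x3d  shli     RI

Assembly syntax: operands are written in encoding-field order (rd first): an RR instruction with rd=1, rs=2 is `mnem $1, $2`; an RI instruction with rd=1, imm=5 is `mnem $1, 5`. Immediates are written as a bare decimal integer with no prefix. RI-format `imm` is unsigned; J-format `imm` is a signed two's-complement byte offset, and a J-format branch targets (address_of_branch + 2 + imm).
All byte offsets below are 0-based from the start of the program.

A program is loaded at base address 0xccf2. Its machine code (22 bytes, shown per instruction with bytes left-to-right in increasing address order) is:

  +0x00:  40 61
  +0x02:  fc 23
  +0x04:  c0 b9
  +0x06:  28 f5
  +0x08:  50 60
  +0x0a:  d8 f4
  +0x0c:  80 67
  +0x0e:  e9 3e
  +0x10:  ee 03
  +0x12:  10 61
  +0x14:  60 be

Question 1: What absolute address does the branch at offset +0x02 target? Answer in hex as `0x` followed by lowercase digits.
0xccf2

@+02  little-endian(fc 23) = 0x23fc
  top 6b → 0x8 → je [J]
  imm@[9:0]=0x3fc (s10→-4) ⇒ -4
  target = base 0xccf2 + off 0x02 + 2 + imm -4 = 0xccf2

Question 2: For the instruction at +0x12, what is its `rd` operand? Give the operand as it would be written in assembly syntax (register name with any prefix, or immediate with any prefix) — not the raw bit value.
$2

[12] 10 61 → 0x6110
  opcode bits[15:10]=0x18: shr/RR
  rd: (w>>7)&0x7=0x2 → $2
  rs: (w>>4)&0x7=0x1 → $1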